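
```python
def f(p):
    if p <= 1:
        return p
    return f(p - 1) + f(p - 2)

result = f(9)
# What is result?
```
Call trace (a repeated sub-call is expanded the first time; later identical calls just restate its return value):
f(p=9)
  f(p=8)
    f(p=7)
      f(p=6)
        f(p=5)
          f(p=4)
            f(p=3)
              f(p=2)
                f(p=1)
                -> return 1
                f(p=0)
                -> return 0
              -> return 1
              f(p=1)
              -> return 1
            -> return 2
            f(p=2) -> return 1  (same call as traced above)
          -> return 3
          f(p=3) -> return 2  (same call as traced above)
        -> return 5
        f(p=4) -> return 3  (same call as traced above)
      -> return 8
      f(p=5) -> return 5  (same call as traced above)
    -> return 13
    f(p=6) -> return 8  (same call as traced above)
  -> return 21
  f(p=7) -> return 13  (same call as traced above)
-> return 34

Final answer: 34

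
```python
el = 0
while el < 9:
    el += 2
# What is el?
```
Trace:
  el=0
  el=2
  el=4
  el=6
  el=8
  el=10

Final answer: 10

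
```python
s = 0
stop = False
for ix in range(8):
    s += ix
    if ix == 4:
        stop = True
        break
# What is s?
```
Trace:
  s=0
  s=0, stop=False
  s=0, stop=False, ix=0
  s=1, stop=False, ix=1
  s=3, stop=False, ix=2
  s=6, stop=False, ix=3
  s=10, stop=True, ix=4

Final answer: 10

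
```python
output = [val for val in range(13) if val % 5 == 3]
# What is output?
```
Trace:
  val=0
  val=1
  val=2
  val=3
  val=4
  val=5
  val=6
  val=7
  val=8
  val=9
  val=10
  val=11
  val=12
  output=[3, 8]

Final answer: [3, 8]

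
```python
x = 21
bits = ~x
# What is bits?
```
Trace:
  x=21
  x=21, bits=-22

Final answer: -22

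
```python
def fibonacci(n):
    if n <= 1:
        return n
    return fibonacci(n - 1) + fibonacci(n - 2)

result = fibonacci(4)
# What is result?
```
Call trace (a repeated sub-call is expanded the first time; later identical calls just restate its return value):
fibonacci(n=4)
  fibonacci(n=3)
    fibonacci(n=2)
      fibonacci(n=1)
      -> return 1
      fibonacci(n=0)
      -> return 0
    -> return 1
    fibonacci(n=1)
    -> return 1
  -> return 2
  fibonacci(n=2) -> return 1  (same call as traced above)
-> return 3

Final answer: 3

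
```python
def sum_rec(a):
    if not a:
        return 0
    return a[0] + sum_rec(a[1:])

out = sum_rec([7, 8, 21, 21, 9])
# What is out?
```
Call trace:
sum_rec(a=[7, 8, 21, 21, 9])
  sum_rec(a=[8, 21, 21, 9])
    sum_rec(a=[21, 21, 9])
      sum_rec(a=[21, 9])
        sum_rec(a=[9])
          sum_rec(a=[])
          -> return 0
        -> return 9
      -> return 30
    -> return 51
  -> return 59
-> return 66

Final answer: 66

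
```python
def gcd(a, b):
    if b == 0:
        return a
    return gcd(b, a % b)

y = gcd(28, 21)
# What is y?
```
Call trace:
gcd(a=28, b=21)
  gcd(a=21, b=7)
    gcd(a=7, b=0)
    -> return 7
  -> return 7
-> return 7

Final answer: 7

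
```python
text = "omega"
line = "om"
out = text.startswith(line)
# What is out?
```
Trace:
  text='omega'
  text='omega', line='om'
  text='omega', line='om', out=True

Final answer: True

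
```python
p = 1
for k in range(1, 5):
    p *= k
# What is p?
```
Trace:
  p=1
  p=1, k=1
  p=2, k=2
  p=6, k=3
  p=24, k=4

Final answer: 24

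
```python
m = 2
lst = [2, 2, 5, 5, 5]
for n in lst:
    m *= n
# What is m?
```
Trace:
  m=2
  m=4, n=2
  m=8, n=2
  m=40, n=5
  m=200, n=5
  m=1000, n=5

Final answer: 1000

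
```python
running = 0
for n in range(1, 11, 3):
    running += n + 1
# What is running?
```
Trace:
  running=0
  running=2, n=1
  running=7, n=4
  running=15, n=7
  running=26, n=10

Final answer: 26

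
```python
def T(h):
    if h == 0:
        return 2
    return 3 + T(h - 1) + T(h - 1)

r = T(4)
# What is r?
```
Call trace (a repeated sub-call is expanded the first time; later identical calls just restate its return value):
T(h=4)
  T(h=3)
    T(h=2)
      T(h=1)
        T(h=0)
        -> return 2
        T(h=0)
        -> return 2
      -> return 7
      T(h=1) -> return 7  (same call as traced above)
    -> return 17
    T(h=2) -> return 17  (same call as traced above)
  -> return 37
  T(h=3) -> return 37  (same call as traced above)
-> return 77

Final answer: 77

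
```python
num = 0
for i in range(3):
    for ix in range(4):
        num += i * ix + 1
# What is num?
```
Trace:
  num=0
  num=1, i=0, ix=0
  num=2, i=0, ix=1
  num=3, i=0, ix=2
  num=4, i=0, ix=3
  num=5, i=1, ix=0
  num=7, i=1, ix=1
  num=10, i=1, ix=2
  num=14, i=1, ix=3
  num=15, i=2, ix=0
  num=18, i=2, ix=1
  num=23, i=2, ix=2
  num=30, i=2, ix=3

Final answer: 30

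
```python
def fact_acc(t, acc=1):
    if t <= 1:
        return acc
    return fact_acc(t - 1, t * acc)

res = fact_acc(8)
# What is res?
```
Call trace:
fact_acc(t=8, acc=1)
  fact_acc(t=7, acc=8)
    fact_acc(t=6, acc=56)
      fact_acc(t=5, acc=336)
        fact_acc(t=4, acc=1680)
          fact_acc(t=3, acc=6720)
            fact_acc(t=2, acc=20160)
              fact_acc(t=1, acc=40320)
              -> return 40320
            -> return 40320
          -> return 40320
        -> return 40320
      -> return 40320
    -> return 40320
  -> return 40320
-> return 40320

Final answer: 40320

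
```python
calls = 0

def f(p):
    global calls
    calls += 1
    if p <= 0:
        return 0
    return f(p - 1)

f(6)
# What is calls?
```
Call trace:
f(p=6)
  f(p=5)
    f(p=4)
      f(p=3)
        f(p=2)
          f(p=1)
            f(p=0)
            -> return 0
          -> return 0
        -> return 0
      -> return 0
    -> return 0
  -> return 0
-> return 0

calls is incremented once per call. f is entered once for each p = 6, 5, 4, 3, 2, 1, 0 (the p <= 0 call returns without recursing), i.e. 6 + 1 calls.
calls = 7

Final answer: 7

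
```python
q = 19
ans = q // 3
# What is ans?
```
Trace:
  q=19
  q=19, ans=6

Final answer: 6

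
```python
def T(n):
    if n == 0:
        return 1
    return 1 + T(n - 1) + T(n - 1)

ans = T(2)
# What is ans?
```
Call trace (a repeated sub-call is expanded the first time; later identical calls just restate its return value):
T(n=2)
  T(n=1)
    T(n=0)
    -> return 1
    T(n=0)
    -> return 1
  -> return 3
  T(n=1) -> return 3  (same call as traced above)
-> return 7

Final answer: 7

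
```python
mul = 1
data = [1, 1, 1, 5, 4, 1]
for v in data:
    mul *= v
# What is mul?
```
Trace:
  mul=1
  mul=1, v=1
  mul=1, v=1
  mul=1, v=1
  mul=5, v=5
  mul=20, v=4
  mul=20, v=1

Final answer: 20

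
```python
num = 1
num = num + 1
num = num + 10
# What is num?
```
Trace:
  num=1
  num=2
  num=12

Final answer: 12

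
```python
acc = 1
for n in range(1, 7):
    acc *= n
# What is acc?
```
Trace:
  acc=1
  acc=1, n=1
  acc=2, n=2
  acc=6, n=3
  acc=24, n=4
  acc=120, n=5
  acc=720, n=6

Final answer: 720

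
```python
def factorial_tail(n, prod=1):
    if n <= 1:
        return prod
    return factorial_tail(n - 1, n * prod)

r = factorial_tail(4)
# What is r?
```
Call trace:
factorial_tail(n=4, prod=1)
  factorial_tail(n=3, prod=4)
    factorial_tail(n=2, prod=12)
      factorial_tail(n=1, prod=24)
      -> return 24
    -> return 24
  -> return 24
-> return 24

Final answer: 24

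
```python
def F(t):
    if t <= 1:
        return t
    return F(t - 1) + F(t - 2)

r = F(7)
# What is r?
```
Call trace (a repeated sub-call is expanded the first time; later identical calls just restate its return value):
F(t=7)
  F(t=6)
    F(t=5)
      F(t=4)
        F(t=3)
          F(t=2)
            F(t=1)
            -> return 1
            F(t=0)
            -> return 0
          -> return 1
          F(t=1)
          -> return 1
        -> return 2
        F(t=2) -> return 1  (same call as traced above)
      -> return 3
      F(t=3) -> return 2  (same call as traced above)
    -> return 5
    F(t=4) -> return 3  (same call as traced above)
  -> return 8
  F(t=5) -> return 5  (same call as traced above)
-> return 13

Final answer: 13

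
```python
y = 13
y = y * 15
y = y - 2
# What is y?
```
Trace:
  y=13
  y=195
  y=193

Final answer: 193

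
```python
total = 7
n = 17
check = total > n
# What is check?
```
Trace:
  total=7
  total=7, n=17
  total=7, n=17, check=False

Final answer: False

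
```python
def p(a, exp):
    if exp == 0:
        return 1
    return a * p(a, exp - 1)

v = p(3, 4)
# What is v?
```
Call trace:
p(a=3, exp=4)
  p(a=3, exp=3)
    p(a=3, exp=2)
      p(a=3, exp=1)
        p(a=3, exp=0)
        -> return 1
      -> return 3
    -> return 9
  -> return 27
-> return 81

Final answer: 81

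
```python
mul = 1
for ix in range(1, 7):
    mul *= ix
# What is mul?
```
Trace:
  mul=1
  mul=1, ix=1
  mul=2, ix=2
  mul=6, ix=3
  mul=24, ix=4
  mul=120, ix=5
  mul=720, ix=6

Final answer: 720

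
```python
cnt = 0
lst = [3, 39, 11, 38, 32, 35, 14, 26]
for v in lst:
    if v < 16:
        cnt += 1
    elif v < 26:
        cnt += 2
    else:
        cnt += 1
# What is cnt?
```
Trace:
  cnt=0
  cnt=1, v=3
  cnt=2, v=39
  cnt=3, v=11
  cnt=4, v=38
  cnt=5, v=32
  cnt=6, v=35
  cnt=7, v=14
  cnt=8, v=26

Final answer: 8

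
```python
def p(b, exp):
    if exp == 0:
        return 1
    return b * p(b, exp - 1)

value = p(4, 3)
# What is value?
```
Call trace:
p(b=4, exp=3)
  p(b=4, exp=2)
    p(b=4, exp=1)
      p(b=4, exp=0)
      -> return 1
    -> return 4
  -> return 16
-> return 64

Final answer: 64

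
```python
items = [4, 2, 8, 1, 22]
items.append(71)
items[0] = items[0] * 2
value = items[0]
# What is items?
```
Trace:
  items=[4, 2, 8, 1, 22]
  items=[4, 2, 8, 1, 22, 71]
  items=[8, 2, 8, 1, 22, 71]
  items=[8, 2, 8, 1, 22, 71], value=8

Final answer: [8, 2, 8, 1, 22, 71]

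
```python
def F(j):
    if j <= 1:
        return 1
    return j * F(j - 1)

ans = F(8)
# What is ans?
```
Call trace:
F(j=8)
  F(j=7)
    F(j=6)
      F(j=5)
        F(j=4)
          F(j=3)
            F(j=2)
              F(j=1)
              -> return 1
            -> return 2
          -> return 6
        -> return 24
      -> return 120
    -> return 720
  -> return 5040
-> return 40320

Final answer: 40320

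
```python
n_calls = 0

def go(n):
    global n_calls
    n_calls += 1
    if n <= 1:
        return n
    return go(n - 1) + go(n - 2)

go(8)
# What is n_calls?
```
Call trace (a repeated sub-call is expanded the first time; later identical calls just restate its return value):
go(n=8)
  go(n=7)
    go(n=6)
      go(n=5)
        go(n=4)
          go(n=3)
            go(n=2)
              go(n=1)
              -> return 1
              go(n=0)
              -> return 0
            -> return 1
            go(n=1)
            -> return 1
          -> return 2
          go(n=2) -> return 1  (same call as traced above)
        -> return 3
        go(n=3) -> return 2  (same call as traced above)
      -> return 5
      go(n=4) -> return 3  (same call as traced above)
    -> return 8
    go(n=5) -> return 5  (same call as traced above)
  -> return 13
  go(n=6) -> return 8  (same call as traced above)
-> return 21

n_calls is incremented once per call, so count the calls in each subtree. Let C(n) = number of calls made by go(n).
C(0) = C(1) = 1 (base case, no recursion); C(n) = 1 + C(n - 1) + C(n - 2) otherwise.
C(2) = 1 + C(1) + C(0) = 1 + 1 + 1 = 3
C(3) = 1 + C(2) + C(1) = 1 + 3 + 1 = 5
C(4) = 1 + C(3) + C(2) = 1 + 5 + 3 = 9
C(5) = 1 + C(4) + C(3) = 1 + 9 + 5 = 15
C(6) = 1 + C(5) + C(4) = 1 + 15 + 9 = 25
C(7) = 1 + C(6) + C(5) = 1 + 25 + 15 = 41
C(8) = 1 + C(7) + C(6) = 1 + 41 + 25 = 67
n_calls = C(8) = 67

Final answer: 67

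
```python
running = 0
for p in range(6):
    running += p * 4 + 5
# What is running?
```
Trace:
  running=0
  running=5, p=0
  running=14, p=1
  running=27, p=2
  running=44, p=3
  running=65, p=4
  running=90, p=5

Final answer: 90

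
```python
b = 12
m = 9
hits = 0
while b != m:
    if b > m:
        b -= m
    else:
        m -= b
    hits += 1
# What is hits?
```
Trace:
  b=12
  b=12, m=9
  b=12, m=9, hits=0
  b=3, m=9, hits=1
  b=3, m=6, hits=2
  b=3, m=3, hits=3

Final answer: 3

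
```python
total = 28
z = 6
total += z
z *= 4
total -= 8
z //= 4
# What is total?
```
Trace:
  total=28
  total=28, z=6
  total=34, z=6
  total=34, z=24
  total=26, z=24
  total=26, z=6

Final answer: 26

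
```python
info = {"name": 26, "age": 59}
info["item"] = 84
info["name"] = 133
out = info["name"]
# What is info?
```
Trace:
  info={'name': 26, 'age': 59}
  info={'name': 26, 'age': 59, 'item': 84}
  info={'name': 133, 'age': 59, 'item': 84}
  info={'name': 133, 'age': 59, 'item': 84}, out=133

Final answer: {'name': 133, 'age': 59, 'item': 84}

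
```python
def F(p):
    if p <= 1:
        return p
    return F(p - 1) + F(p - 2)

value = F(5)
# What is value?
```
Call trace (a repeated sub-call is expanded the first time; later identical calls just restate its return value):
F(p=5)
  F(p=4)
    F(p=3)
      F(p=2)
        F(p=1)
        -> return 1
        F(p=0)
        -> return 0
      -> return 1
      F(p=1)
      -> return 1
    -> return 2
    F(p=2) -> return 1  (same call as traced above)
  -> return 3
  F(p=3) -> return 2  (same call as traced above)
-> return 5

Final answer: 5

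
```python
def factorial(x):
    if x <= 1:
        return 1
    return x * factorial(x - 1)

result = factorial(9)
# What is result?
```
Call trace:
factorial(x=9)
  factorial(x=8)
    factorial(x=7)
      factorial(x=6)
        factorial(x=5)
          factorial(x=4)
            factorial(x=3)
              factorial(x=2)
                factorial(x=1)
                -> return 1
              -> return 2
            -> return 6
          -> return 24
        -> return 120
      -> return 720
    -> return 5040
  -> return 40320
-> return 362880

Final answer: 362880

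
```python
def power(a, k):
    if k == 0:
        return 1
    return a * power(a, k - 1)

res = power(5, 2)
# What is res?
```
Call trace:
power(a=5, k=2)
  power(a=5, k=1)
    power(a=5, k=0)
    -> return 1
  -> return 5
-> return 25

Final answer: 25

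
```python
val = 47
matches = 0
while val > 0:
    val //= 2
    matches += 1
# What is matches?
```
Trace:
  val=47
  val=47, matches=0
  val=23, matches=1
  val=11, matches=2
  val=5, matches=3
  val=2, matches=4
  val=1, matches=5
  val=0, matches=6

Final answer: 6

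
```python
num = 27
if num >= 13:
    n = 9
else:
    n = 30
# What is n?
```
Trace:
  num=27
  num=27, n=9

Final answer: 9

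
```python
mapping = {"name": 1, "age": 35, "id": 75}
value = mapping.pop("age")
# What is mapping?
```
Trace:
  mapping={'name': 1, 'age': 35, 'id': 75}
  mapping={'name': 1, 'id': 75}, value=35

Final answer: {'name': 1, 'id': 75}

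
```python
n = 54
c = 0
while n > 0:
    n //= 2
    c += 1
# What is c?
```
Trace:
  n=54
  n=54, c=0
  n=27, c=1
  n=13, c=2
  n=6, c=3
  n=3, c=4
  n=1, c=5
  n=0, c=6

Final answer: 6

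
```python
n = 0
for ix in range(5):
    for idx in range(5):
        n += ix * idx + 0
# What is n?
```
Trace:
  n=0
  n=0, ix=0, idx=0
  n=0, ix=0, idx=1
  n=0, ix=0, idx=2
  n=0, ix=0, idx=3
  n=0, ix=0, idx=4
  n=0, ix=1, idx=0
  n=1, ix=1, idx=1
  n=3, ix=1, idx=2
  n=6, ix=1, idx=3
  n=10, ix=1, idx=4
  n=10, ix=2, idx=0
  n=12, ix=2, idx=1
  n=16, ix=2, idx=2
  n=22, ix=2, idx=3
  n=30, ix=2, idx=4
  n=30, ix=3, idx=0
  n=33, ix=3, idx=1
  n=39, ix=3, idx=2
  n=48, ix=3, idx=3
  n=60, ix=3, idx=4
  n=60, ix=4, idx=0
  n=64, ix=4, idx=1
  n=72, ix=4, idx=2
  n=84, ix=4, idx=3
  n=100, ix=4, idx=4

Final answer: 100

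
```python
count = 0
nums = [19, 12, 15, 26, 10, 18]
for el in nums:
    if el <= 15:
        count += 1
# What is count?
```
Trace:
  count=0
  count=0, el=19
  count=1, el=12
  count=2, el=15
  count=2, el=26
  count=3, el=10
  count=3, el=18

Final answer: 3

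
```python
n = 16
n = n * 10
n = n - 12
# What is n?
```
Trace:
  n=16
  n=160
  n=148

Final answer: 148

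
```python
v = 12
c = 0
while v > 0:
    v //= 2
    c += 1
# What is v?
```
Trace:
  v=12
  v=12, c=0
  v=6, c=1
  v=3, c=2
  v=1, c=3
  v=0, c=4

Final answer: 0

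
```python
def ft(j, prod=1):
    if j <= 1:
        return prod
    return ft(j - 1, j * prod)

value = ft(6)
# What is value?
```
Call trace:
ft(j=6, prod=1)
  ft(j=5, prod=6)
    ft(j=4, prod=30)
      ft(j=3, prod=120)
        ft(j=2, prod=360)
          ft(j=1, prod=720)
          -> return 720
        -> return 720
      -> return 720
    -> return 720
  -> return 720
-> return 720

Final answer: 720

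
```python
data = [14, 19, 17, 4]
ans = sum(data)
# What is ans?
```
Trace:
  data=[14, 19, 17, 4]
  data=[14, 19, 17, 4], ans=54

Final answer: 54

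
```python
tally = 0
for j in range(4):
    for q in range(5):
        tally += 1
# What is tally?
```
Trace:
  tally=0
  tally=1, j=0, q=0
  tally=2, j=0, q=1
  tally=3, j=0, q=2
  tally=4, j=0, q=3
  tally=5, j=0, q=4
  tally=6, j=1, q=0
  tally=7, j=1, q=1
  tally=8, j=1, q=2
  tally=9, j=1, q=3
  tally=10, j=1, q=4
  tally=11, j=2, q=0
  tally=12, j=2, q=1
  tally=13, j=2, q=2
  tally=14, j=2, q=3
  tally=15, j=2, q=4
  tally=16, j=3, q=0
  tally=17, j=3, q=1
  tally=18, j=3, q=2
  tally=19, j=3, q=3
  tally=20, j=3, q=4

Final answer: 20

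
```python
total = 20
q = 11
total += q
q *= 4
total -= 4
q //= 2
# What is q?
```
Trace:
  total=20
  total=20, q=11
  total=31, q=11
  total=31, q=44
  total=27, q=44
  total=27, q=22

Final answer: 22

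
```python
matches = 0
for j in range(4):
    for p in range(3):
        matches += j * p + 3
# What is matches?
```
Trace:
  matches=0
  matches=3, j=0, p=0
  matches=6, j=0, p=1
  matches=9, j=0, p=2
  matches=12, j=1, p=0
  matches=16, j=1, p=1
  matches=21, j=1, p=2
  matches=24, j=2, p=0
  matches=29, j=2, p=1
  matches=36, j=2, p=2
  matches=39, j=3, p=0
  matches=45, j=3, p=1
  matches=54, j=3, p=2

Final answer: 54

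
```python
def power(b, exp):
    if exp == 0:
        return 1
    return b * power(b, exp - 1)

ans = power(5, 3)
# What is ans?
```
Call trace:
power(b=5, exp=3)
  power(b=5, exp=2)
    power(b=5, exp=1)
      power(b=5, exp=0)
      -> return 1
    -> return 5
  -> return 25
-> return 125

Final answer: 125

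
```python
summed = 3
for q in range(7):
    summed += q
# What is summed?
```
Trace:
  summed=3
  summed=3, q=0
  summed=4, q=1
  summed=6, q=2
  summed=9, q=3
  summed=13, q=4
  summed=18, q=5
  summed=24, q=6

Final answer: 24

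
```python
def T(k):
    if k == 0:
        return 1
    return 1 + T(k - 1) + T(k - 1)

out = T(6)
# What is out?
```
Call trace (a repeated sub-call is expanded the first time; later identical calls just restate its return value):
T(k=6)
  T(k=5)
    T(k=4)
      T(k=3)
        T(k=2)
          T(k=1)
            T(k=0)
            -> return 1
            T(k=0)
            -> return 1
          -> return 3
          T(k=1) -> return 3  (same call as traced above)
        -> return 7
        T(k=2) -> return 7  (same call as traced above)
      -> return 15
      T(k=3) -> return 15  (same call as traced above)
    -> return 31
    T(k=4) -> return 31  (same call as traced above)
  -> return 63
  T(k=5) -> return 63  (same call as traced above)
-> return 127

Final answer: 127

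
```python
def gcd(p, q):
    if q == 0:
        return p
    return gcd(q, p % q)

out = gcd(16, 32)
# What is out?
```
Call trace:
gcd(p=16, q=32)
  gcd(p=32, q=16)
    gcd(p=16, q=0)
    -> return 16
  -> return 16
-> return 16

Final answer: 16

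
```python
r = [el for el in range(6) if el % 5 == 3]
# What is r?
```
Trace:
  el=0
  el=1
  el=2
  el=3
  el=4
  el=5
  r=[3]

Final answer: [3]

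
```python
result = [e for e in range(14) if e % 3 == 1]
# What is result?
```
Trace:
  e=0
  e=1
  e=2
  e=3
  e=4
  e=5
  e=6
  e=7
  e=8
  e=9
  e=10
  e=11
  e=12
  e=13
  result=[1, 4, 7, 10, 13]

Final answer: [1, 4, 7, 10, 13]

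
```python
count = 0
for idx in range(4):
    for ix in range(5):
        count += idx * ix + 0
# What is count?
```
Trace:
  count=0
  count=0, idx=0, ix=0
  count=0, idx=0, ix=1
  count=0, idx=0, ix=2
  count=0, idx=0, ix=3
  count=0, idx=0, ix=4
  count=0, idx=1, ix=0
  count=1, idx=1, ix=1
  count=3, idx=1, ix=2
  count=6, idx=1, ix=3
  count=10, idx=1, ix=4
  count=10, idx=2, ix=0
  count=12, idx=2, ix=1
  count=16, idx=2, ix=2
  count=22, idx=2, ix=3
  count=30, idx=2, ix=4
  count=30, idx=3, ix=0
  count=33, idx=3, ix=1
  count=39, idx=3, ix=2
  count=48, idx=3, ix=3
  count=60, idx=3, ix=4

Final answer: 60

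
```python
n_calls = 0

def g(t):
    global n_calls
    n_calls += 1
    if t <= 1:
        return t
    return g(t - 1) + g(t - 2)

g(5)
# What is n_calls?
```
Call trace (a repeated sub-call is expanded the first time; later identical calls just restate its return value):
g(t=5)
  g(t=4)
    g(t=3)
      g(t=2)
        g(t=1)
        -> return 1
        g(t=0)
        -> return 0
      -> return 1
      g(t=1)
      -> return 1
    -> return 2
    g(t=2) -> return 1  (same call as traced above)
  -> return 3
  g(t=3) -> return 2  (same call as traced above)
-> return 5

n_calls is incremented once per call, so count the calls in each subtree. Let C(t) = number of calls made by g(t).
C(0) = C(1) = 1 (base case, no recursion); C(t) = 1 + C(t - 1) + C(t - 2) otherwise.
C(2) = 1 + C(1) + C(0) = 1 + 1 + 1 = 3
C(3) = 1 + C(2) + C(1) = 1 + 3 + 1 = 5
C(4) = 1 + C(3) + C(2) = 1 + 5 + 3 = 9
C(5) = 1 + C(4) + C(3) = 1 + 9 + 5 = 15
n_calls = C(5) = 15

Final answer: 15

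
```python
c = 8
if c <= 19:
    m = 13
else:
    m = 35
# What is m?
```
Trace:
  c=8
  c=8, m=13

Final answer: 13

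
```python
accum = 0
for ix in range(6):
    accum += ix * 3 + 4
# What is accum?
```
Trace:
  accum=0
  accum=4, ix=0
  accum=11, ix=1
  accum=21, ix=2
  accum=34, ix=3
  accum=50, ix=4
  accum=69, ix=5

Final answer: 69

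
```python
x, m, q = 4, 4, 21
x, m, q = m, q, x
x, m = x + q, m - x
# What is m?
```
Trace:
  x=4, m=4, q=21
  x=4, m=21, q=4
  x=8, m=17, q=4

Final answer: 17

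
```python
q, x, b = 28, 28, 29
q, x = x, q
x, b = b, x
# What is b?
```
Trace:
  q=28, x=28, b=29
  q=28, x=28, b=29
  q=28, x=29, b=28

Final answer: 28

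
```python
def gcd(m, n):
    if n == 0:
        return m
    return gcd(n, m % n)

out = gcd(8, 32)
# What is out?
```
Call trace:
gcd(m=8, n=32)
  gcd(m=32, n=8)
    gcd(m=8, n=0)
    -> return 8
  -> return 8
-> return 8

Final answer: 8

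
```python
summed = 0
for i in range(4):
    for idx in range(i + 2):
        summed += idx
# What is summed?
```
Trace:
  summed=0
  summed=0, i=0, idx=0
  summed=1, i=0, idx=1
  summed=1, i=1, idx=0
  summed=2, i=1, idx=1
  summed=4, i=1, idx=2
  summed=4, i=2, idx=0
  summed=5, i=2, idx=1
  summed=7, i=2, idx=2
  summed=10, i=2, idx=3
  summed=10, i=3, idx=0
  summed=11, i=3, idx=1
  summed=13, i=3, idx=2
  summed=16, i=3, idx=3
  summed=20, i=3, idx=4

Final answer: 20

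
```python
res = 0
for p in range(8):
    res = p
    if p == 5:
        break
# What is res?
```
Trace:
  res=0
  res=0, p=0
  res=1, p=1
  res=2, p=2
  res=3, p=3
  res=4, p=4
  res=5, p=5

Final answer: 5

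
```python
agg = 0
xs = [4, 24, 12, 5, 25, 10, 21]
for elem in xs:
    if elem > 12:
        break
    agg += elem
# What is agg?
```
Trace:
  agg=0
  agg=4, elem=4
  agg=4, elem=24

Final answer: 4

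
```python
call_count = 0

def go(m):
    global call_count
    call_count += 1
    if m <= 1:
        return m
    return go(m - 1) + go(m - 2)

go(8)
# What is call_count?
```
Call trace (a repeated sub-call is expanded the first time; later identical calls just restate its return value):
go(m=8)
  go(m=7)
    go(m=6)
      go(m=5)
        go(m=4)
          go(m=3)
            go(m=2)
              go(m=1)
              -> return 1
              go(m=0)
              -> return 0
            -> return 1
            go(m=1)
            -> return 1
          -> return 2
          go(m=2) -> return 1  (same call as traced above)
        -> return 3
        go(m=3) -> return 2  (same call as traced above)
      -> return 5
      go(m=4) -> return 3  (same call as traced above)
    -> return 8
    go(m=5) -> return 5  (same call as traced above)
  -> return 13
  go(m=6) -> return 8  (same call as traced above)
-> return 21

call_count is incremented once per call, so count the calls in each subtree. Let C(m) = number of calls made by go(m).
C(0) = C(1) = 1 (base case, no recursion); C(m) = 1 + C(m - 1) + C(m - 2) otherwise.
C(2) = 1 + C(1) + C(0) = 1 + 1 + 1 = 3
C(3) = 1 + C(2) + C(1) = 1 + 3 + 1 = 5
C(4) = 1 + C(3) + C(2) = 1 + 5 + 3 = 9
C(5) = 1 + C(4) + C(3) = 1 + 9 + 5 = 15
C(6) = 1 + C(5) + C(4) = 1 + 15 + 9 = 25
C(7) = 1 + C(6) + C(5) = 1 + 25 + 15 = 41
C(8) = 1 + C(7) + C(6) = 1 + 41 + 25 = 67
call_count = C(8) = 67

Final answer: 67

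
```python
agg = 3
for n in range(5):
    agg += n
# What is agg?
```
Trace:
  agg=3
  agg=3, n=0
  agg=4, n=1
  agg=6, n=2
  agg=9, n=3
  agg=13, n=4

Final answer: 13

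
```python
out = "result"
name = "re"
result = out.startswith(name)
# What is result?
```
Trace:
  out='result'
  out='result', name='re'
  out='result', name='re', result=True

Final answer: True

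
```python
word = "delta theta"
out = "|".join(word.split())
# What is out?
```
Trace:
  word='delta theta'
  word='delta theta', out='delta|theta'

Final answer: 'delta|theta'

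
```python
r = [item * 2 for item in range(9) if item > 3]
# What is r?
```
Trace:
  item=0
  item=1
  item=2
  item=3
  item=4
  item=5
  item=6
  item=7
  item=8
  r=[8, 10, 12, 14, 16]

Final answer: [8, 10, 12, 14, 16]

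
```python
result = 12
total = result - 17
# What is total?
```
Trace:
  result=12
  result=12, total=-5

Final answer: -5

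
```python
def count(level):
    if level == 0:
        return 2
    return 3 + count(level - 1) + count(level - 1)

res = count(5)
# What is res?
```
Call trace (a repeated sub-call is expanded the first time; later identical calls just restate its return value):
count(level=5)
  count(level=4)
    count(level=3)
      count(level=2)
        count(level=1)
          count(level=0)
          -> return 2
          count(level=0)
          -> return 2
        -> return 7
        count(level=1) -> return 7  (same call as traced above)
      -> return 17
      count(level=2) -> return 17  (same call as traced above)
    -> return 37
    count(level=3) -> return 37  (same call as traced above)
  -> return 77
  count(level=4) -> return 77  (same call as traced above)
-> return 157

Final answer: 157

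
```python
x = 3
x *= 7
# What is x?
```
Trace:
  x=3
  x=21

Final answer: 21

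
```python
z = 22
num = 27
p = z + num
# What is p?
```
Trace:
  z=22
  z=22, num=27
  z=22, num=27, p=49

Final answer: 49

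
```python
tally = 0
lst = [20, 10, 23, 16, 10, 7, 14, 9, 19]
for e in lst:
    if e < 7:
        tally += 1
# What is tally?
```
Trace:
  tally=0
  tally=0, e=20
  tally=0, e=10
  tally=0, e=23
  tally=0, e=16
  tally=0, e=10
  tally=0, e=7
  tally=0, e=14
  tally=0, e=9
  tally=0, e=19

Final answer: 0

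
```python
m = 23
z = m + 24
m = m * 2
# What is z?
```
Trace:
  m=23
  m=23, z=47
  m=46, z=47

Final answer: 47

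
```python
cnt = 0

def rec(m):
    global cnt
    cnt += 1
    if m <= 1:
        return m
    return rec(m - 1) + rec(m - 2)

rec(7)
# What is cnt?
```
Call trace (a repeated sub-call is expanded the first time; later identical calls just restate its return value):
rec(m=7)
  rec(m=6)
    rec(m=5)
      rec(m=4)
        rec(m=3)
          rec(m=2)
            rec(m=1)
            -> return 1
            rec(m=0)
            -> return 0
          -> return 1
          rec(m=1)
          -> return 1
        -> return 2
        rec(m=2) -> return 1  (same call as traced above)
      -> return 3
      rec(m=3) -> return 2  (same call as traced above)
    -> return 5
    rec(m=4) -> return 3  (same call as traced above)
  -> return 8
  rec(m=5) -> return 5  (same call as traced above)
-> return 13

cnt is incremented once per call, so count the calls in each subtree. Let C(m) = number of calls made by rec(m).
C(0) = C(1) = 1 (base case, no recursion); C(m) = 1 + C(m - 1) + C(m - 2) otherwise.
C(2) = 1 + C(1) + C(0) = 1 + 1 + 1 = 3
C(3) = 1 + C(2) + C(1) = 1 + 3 + 1 = 5
C(4) = 1 + C(3) + C(2) = 1 + 5 + 3 = 9
C(5) = 1 + C(4) + C(3) = 1 + 9 + 5 = 15
C(6) = 1 + C(5) + C(4) = 1 + 15 + 9 = 25
C(7) = 1 + C(6) + C(5) = 1 + 25 + 15 = 41
cnt = C(7) = 41

Final answer: 41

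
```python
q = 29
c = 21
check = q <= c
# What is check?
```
Trace:
  q=29
  q=29, c=21
  q=29, c=21, check=False

Final answer: False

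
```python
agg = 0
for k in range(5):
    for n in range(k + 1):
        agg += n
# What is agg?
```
Trace:
  agg=0
  agg=0, k=0, n=0
  agg=0, k=1, n=0
  agg=1, k=1, n=1
  agg=1, k=2, n=0
  agg=2, k=2, n=1
  agg=4, k=2, n=2
  agg=4, k=3, n=0
  agg=5, k=3, n=1
  agg=7, k=3, n=2
  agg=10, k=3, n=3
  agg=10, k=4, n=0
  agg=11, k=4, n=1
  agg=13, k=4, n=2
  agg=16, k=4, n=3
  agg=20, k=4, n=4

Final answer: 20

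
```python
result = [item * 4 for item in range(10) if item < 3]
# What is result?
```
Trace:
  item=0
  item=1
  item=2
  item=3
  item=4
  item=5
  item=6
  item=7
  item=8
  item=9
  result=[0, 4, 8]

Final answer: [0, 4, 8]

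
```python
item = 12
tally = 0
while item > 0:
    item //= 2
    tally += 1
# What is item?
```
Trace:
  item=12
  item=12, tally=0
  item=6, tally=1
  item=3, tally=2
  item=1, tally=3
  item=0, tally=4

Final answer: 0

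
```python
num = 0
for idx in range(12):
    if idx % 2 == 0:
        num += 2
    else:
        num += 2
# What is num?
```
Trace:
  num=0
  num=2, idx=0
  num=4, idx=1
  num=6, idx=2
  num=8, idx=3
  num=10, idx=4
  num=12, idx=5
  num=14, idx=6
  num=16, idx=7
  num=18, idx=8
  num=20, idx=9
  num=22, idx=10
  num=24, idx=11

Final answer: 24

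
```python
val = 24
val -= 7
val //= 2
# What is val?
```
Trace:
  val=24
  val=17
  val=8

Final answer: 8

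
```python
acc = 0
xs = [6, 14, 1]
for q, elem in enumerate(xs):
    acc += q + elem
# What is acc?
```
Trace:
  acc=0
  acc=6, q=0, elem=6
  acc=21, q=1, elem=14
  acc=24, q=2, elem=1

Final answer: 24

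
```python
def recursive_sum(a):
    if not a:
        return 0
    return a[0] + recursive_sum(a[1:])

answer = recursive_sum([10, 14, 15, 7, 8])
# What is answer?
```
Call trace:
recursive_sum(a=[10, 14, 15, 7, 8])
  recursive_sum(a=[14, 15, 7, 8])
    recursive_sum(a=[15, 7, 8])
      recursive_sum(a=[7, 8])
        recursive_sum(a=[8])
          recursive_sum(a=[])
          -> return 0
        -> return 8
      -> return 15
    -> return 30
  -> return 44
-> return 54

Final answer: 54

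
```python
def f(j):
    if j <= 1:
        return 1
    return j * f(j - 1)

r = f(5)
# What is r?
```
Call trace:
f(j=5)
  f(j=4)
    f(j=3)
      f(j=2)
        f(j=1)
        -> return 1
      -> return 2
    -> return 6
  -> return 24
-> return 120

Final answer: 120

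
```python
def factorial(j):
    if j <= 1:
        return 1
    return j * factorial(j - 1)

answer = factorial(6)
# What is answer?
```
Call trace:
factorial(j=6)
  factorial(j=5)
    factorial(j=4)
      factorial(j=3)
        factorial(j=2)
          factorial(j=1)
          -> return 1
        -> return 2
      -> return 6
    -> return 24
  -> return 120
-> return 720

Final answer: 720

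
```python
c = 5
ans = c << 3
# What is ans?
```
Trace:
  c=5
  c=5, ans=40

Final answer: 40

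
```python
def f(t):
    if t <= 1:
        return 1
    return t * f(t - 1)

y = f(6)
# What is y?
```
Call trace:
f(t=6)
  f(t=5)
    f(t=4)
      f(t=3)
        f(t=2)
          f(t=1)
          -> return 1
        -> return 2
      -> return 6
    -> return 24
  -> return 120
-> return 720

Final answer: 720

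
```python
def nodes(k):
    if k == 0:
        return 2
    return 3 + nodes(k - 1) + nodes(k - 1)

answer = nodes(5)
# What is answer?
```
Call trace (a repeated sub-call is expanded the first time; later identical calls just restate its return value):
nodes(k=5)
  nodes(k=4)
    nodes(k=3)
      nodes(k=2)
        nodes(k=1)
          nodes(k=0)
          -> return 2
          nodes(k=0)
          -> return 2
        -> return 7
        nodes(k=1) -> return 7  (same call as traced above)
      -> return 17
      nodes(k=2) -> return 17  (same call as traced above)
    -> return 37
    nodes(k=3) -> return 37  (same call as traced above)
  -> return 77
  nodes(k=4) -> return 77  (same call as traced above)
-> return 157

Final answer: 157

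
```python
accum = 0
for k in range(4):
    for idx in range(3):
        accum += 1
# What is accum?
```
Trace:
  accum=0
  accum=1, k=0, idx=0
  accum=2, k=0, idx=1
  accum=3, k=0, idx=2
  accum=4, k=1, idx=0
  accum=5, k=1, idx=1
  accum=6, k=1, idx=2
  accum=7, k=2, idx=0
  accum=8, k=2, idx=1
  accum=9, k=2, idx=2
  accum=10, k=3, idx=0
  accum=11, k=3, idx=1
  accum=12, k=3, idx=2

Final answer: 12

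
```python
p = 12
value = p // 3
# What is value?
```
Trace:
  p=12
  p=12, value=4

Final answer: 4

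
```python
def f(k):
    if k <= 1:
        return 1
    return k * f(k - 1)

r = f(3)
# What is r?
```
Call trace:
f(k=3)
  f(k=2)
    f(k=1)
    -> return 1
  -> return 2
-> return 6

Final answer: 6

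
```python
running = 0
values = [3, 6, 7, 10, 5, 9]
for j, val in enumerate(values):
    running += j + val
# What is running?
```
Trace:
  running=0
  running=3, j=0, val=3
  running=10, j=1, val=6
  running=19, j=2, val=7
  running=32, j=3, val=10
  running=41, j=4, val=5
  running=55, j=5, val=9

Final answer: 55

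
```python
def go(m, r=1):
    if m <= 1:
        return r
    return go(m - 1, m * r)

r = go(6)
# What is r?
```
Call trace:
go(m=6, r=1)
  go(m=5, r=6)
    go(m=4, r=30)
      go(m=3, r=120)
        go(m=2, r=360)
          go(m=1, r=720)
          -> return 720
        -> return 720
      -> return 720
    -> return 720
  -> return 720
-> return 720

Final answer: 720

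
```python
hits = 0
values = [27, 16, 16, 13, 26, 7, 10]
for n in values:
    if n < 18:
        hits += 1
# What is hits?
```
Trace:
  hits=0
  hits=0, n=27
  hits=1, n=16
  hits=2, n=16
  hits=3, n=13
  hits=3, n=26
  hits=4, n=7
  hits=5, n=10

Final answer: 5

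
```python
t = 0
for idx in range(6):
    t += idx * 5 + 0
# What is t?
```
Trace:
  t=0
  t=0, idx=0
  t=5, idx=1
  t=15, idx=2
  t=30, idx=3
  t=50, idx=4
  t=75, idx=5

Final answer: 75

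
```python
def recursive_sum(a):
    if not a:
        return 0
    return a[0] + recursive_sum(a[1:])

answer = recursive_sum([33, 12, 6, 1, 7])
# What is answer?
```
Call trace:
recursive_sum(a=[33, 12, 6, 1, 7])
  recursive_sum(a=[12, 6, 1, 7])
    recursive_sum(a=[6, 1, 7])
      recursive_sum(a=[1, 7])
        recursive_sum(a=[7])
          recursive_sum(a=[])
          -> return 0
        -> return 7
      -> return 8
    -> return 14
  -> return 26
-> return 59

Final answer: 59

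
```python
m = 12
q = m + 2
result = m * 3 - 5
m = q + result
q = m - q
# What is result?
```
Trace:
  m=12
  m=12, q=14
  m=12, q=14, result=31
  m=45, q=14, result=31
  m=45, q=31, result=31

Final answer: 31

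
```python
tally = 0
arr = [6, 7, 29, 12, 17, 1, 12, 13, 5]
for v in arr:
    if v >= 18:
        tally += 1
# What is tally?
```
Trace:
  tally=0
  tally=0, v=6
  tally=0, v=7
  tally=1, v=29
  tally=1, v=12
  tally=1, v=17
  tally=1, v=1
  tally=1, v=12
  tally=1, v=13
  tally=1, v=5

Final answer: 1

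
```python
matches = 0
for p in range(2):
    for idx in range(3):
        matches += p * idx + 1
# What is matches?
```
Trace:
  matches=0
  matches=1, p=0, idx=0
  matches=2, p=0, idx=1
  matches=3, p=0, idx=2
  matches=4, p=1, idx=0
  matches=6, p=1, idx=1
  matches=9, p=1, idx=2

Final answer: 9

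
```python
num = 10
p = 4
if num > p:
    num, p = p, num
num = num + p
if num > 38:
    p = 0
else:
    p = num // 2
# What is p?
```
Trace:
  num=10
  num=10, p=4
  num=4, p=10
  num=14, p=10
  num=14, p=7

Final answer: 7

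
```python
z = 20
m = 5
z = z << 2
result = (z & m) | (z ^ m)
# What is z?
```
Trace:
  z=20
  z=20, m=5
  z=80, m=5
  z=80, m=5, result=85

Final answer: 80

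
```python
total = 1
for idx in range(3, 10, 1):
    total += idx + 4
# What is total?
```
Trace:
  total=1
  total=8, idx=3
  total=16, idx=4
  total=25, idx=5
  total=35, idx=6
  total=46, idx=7
  total=58, idx=8
  total=71, idx=9

Final answer: 71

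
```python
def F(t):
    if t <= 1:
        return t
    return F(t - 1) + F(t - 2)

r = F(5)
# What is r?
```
Call trace (a repeated sub-call is expanded the first time; later identical calls just restate its return value):
F(t=5)
  F(t=4)
    F(t=3)
      F(t=2)
        F(t=1)
        -> return 1
        F(t=0)
        -> return 0
      -> return 1
      F(t=1)
      -> return 1
    -> return 2
    F(t=2) -> return 1  (same call as traced above)
  -> return 3
  F(t=3) -> return 2  (same call as traced above)
-> return 5

Final answer: 5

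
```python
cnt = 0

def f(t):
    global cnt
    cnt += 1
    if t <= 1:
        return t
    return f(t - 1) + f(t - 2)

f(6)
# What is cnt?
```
Call trace (a repeated sub-call is expanded the first time; later identical calls just restate its return value):
f(t=6)
  f(t=5)
    f(t=4)
      f(t=3)
        f(t=2)
          f(t=1)
          -> return 1
          f(t=0)
          -> return 0
        -> return 1
        f(t=1)
        -> return 1
      -> return 2
      f(t=2) -> return 1  (same call as traced above)
    -> return 3
    f(t=3) -> return 2  (same call as traced above)
  -> return 5
  f(t=4) -> return 3  (same call as traced above)
-> return 8

cnt is incremented once per call, so count the calls in each subtree. Let C(t) = number of calls made by f(t).
C(0) = C(1) = 1 (base case, no recursion); C(t) = 1 + C(t - 1) + C(t - 2) otherwise.
C(2) = 1 + C(1) + C(0) = 1 + 1 + 1 = 3
C(3) = 1 + C(2) + C(1) = 1 + 3 + 1 = 5
C(4) = 1 + C(3) + C(2) = 1 + 5 + 3 = 9
C(5) = 1 + C(4) + C(3) = 1 + 9 + 5 = 15
C(6) = 1 + C(5) + C(4) = 1 + 15 + 9 = 25
cnt = C(6) = 25

Final answer: 25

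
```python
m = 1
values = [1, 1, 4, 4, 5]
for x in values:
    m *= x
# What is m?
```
Trace:
  m=1
  m=1, x=1
  m=1, x=1
  m=4, x=4
  m=16, x=4
  m=80, x=5

Final answer: 80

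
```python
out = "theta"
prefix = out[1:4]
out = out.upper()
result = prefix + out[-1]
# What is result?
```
Trace:
  out='theta'
  out='theta', prefix='het'
  out='THETA', prefix='het'
  out='THETA', prefix='het', result='hetA'

Final answer: 'hetA'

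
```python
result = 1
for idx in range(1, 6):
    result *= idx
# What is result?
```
Trace:
  result=1
  result=1, idx=1
  result=2, idx=2
  result=6, idx=3
  result=24, idx=4
  result=120, idx=5

Final answer: 120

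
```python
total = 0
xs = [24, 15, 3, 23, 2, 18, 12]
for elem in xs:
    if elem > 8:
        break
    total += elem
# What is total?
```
Trace:
  total=0
  total=0, elem=24

Final answer: 0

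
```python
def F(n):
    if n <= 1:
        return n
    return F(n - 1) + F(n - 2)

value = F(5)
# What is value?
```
Call trace (a repeated sub-call is expanded the first time; later identical calls just restate its return value):
F(n=5)
  F(n=4)
    F(n=3)
      F(n=2)
        F(n=1)
        -> return 1
        F(n=0)
        -> return 0
      -> return 1
      F(n=1)
      -> return 1
    -> return 2
    F(n=2) -> return 1  (same call as traced above)
  -> return 3
  F(n=3) -> return 2  (same call as traced above)
-> return 5

Final answer: 5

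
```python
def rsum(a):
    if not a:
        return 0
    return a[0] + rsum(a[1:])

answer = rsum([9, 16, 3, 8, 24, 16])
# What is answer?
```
Call trace:
rsum(a=[9, 16, 3, 8, 24, 16])
  rsum(a=[16, 3, 8, 24, 16])
    rsum(a=[3, 8, 24, 16])
      rsum(a=[8, 24, 16])
        rsum(a=[24, 16])
          rsum(a=[16])
            rsum(a=[])
            -> return 0
          -> return 16
        -> return 40
      -> return 48
    -> return 51
  -> return 67
-> return 76

Final answer: 76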